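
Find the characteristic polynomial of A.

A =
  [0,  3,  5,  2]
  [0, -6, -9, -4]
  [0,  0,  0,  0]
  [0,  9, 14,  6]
x^4

Expanding det(x·I − A) (e.g. by cofactor expansion or by noting that A is similar to its Jordan form J, which has the same characteristic polynomial as A) gives
  χ_A(x) = x^4
which factors as x^4. The eigenvalues (with algebraic multiplicities) are λ = 0 with multiplicity 4.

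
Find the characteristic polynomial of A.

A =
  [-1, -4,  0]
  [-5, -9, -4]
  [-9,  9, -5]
x^3 + 15*x^2 + 75*x + 125

Expanding det(x·I − A) (e.g. by cofactor expansion or by noting that A is similar to its Jordan form J, which has the same characteristic polynomial as A) gives
  χ_A(x) = x^3 + 15*x^2 + 75*x + 125
which factors as (x + 5)^3. The eigenvalues (with algebraic multiplicities) are λ = -5 with multiplicity 3.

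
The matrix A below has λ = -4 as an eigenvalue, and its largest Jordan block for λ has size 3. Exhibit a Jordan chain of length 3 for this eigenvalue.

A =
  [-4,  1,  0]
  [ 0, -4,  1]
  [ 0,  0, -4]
A Jordan chain for λ = -4 of length 3:
v_1 = (1, 0, 0)ᵀ
v_2 = (0, 1, 0)ᵀ
v_3 = (0, 0, 1)ᵀ

Let N = A − (-4)·I. We want v_3 with N^3 v_3 = 0 but N^2 v_3 ≠ 0; then v_{j-1} := N · v_j for j = 3, …, 2.

Pick v_3 = (0, 0, 1)ᵀ.
Then v_2 = N · v_3 = (0, 1, 0)ᵀ.
Then v_1 = N · v_2 = (1, 0, 0)ᵀ.

Sanity check: (A − (-4)·I) v_1 = (0, 0, 0)ᵀ = 0. ✓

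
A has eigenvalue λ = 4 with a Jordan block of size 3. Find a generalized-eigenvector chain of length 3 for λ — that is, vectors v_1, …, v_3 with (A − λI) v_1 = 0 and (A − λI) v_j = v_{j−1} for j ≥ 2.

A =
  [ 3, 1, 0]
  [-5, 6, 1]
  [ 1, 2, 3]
A Jordan chain for λ = 4 of length 3:
v_1 = (-4, -4, -12)ᵀ
v_2 = (-1, -5, 1)ᵀ
v_3 = (1, 0, 0)ᵀ

Let N = A − (4)·I. We want v_3 with N^3 v_3 = 0 but N^2 v_3 ≠ 0; then v_{j-1} := N · v_j for j = 3, …, 2.

Pick v_3 = (1, 0, 0)ᵀ.
Then v_2 = N · v_3 = (-1, -5, 1)ᵀ.
Then v_1 = N · v_2 = (-4, -4, -12)ᵀ.

Sanity check: (A − (4)·I) v_1 = (0, 0, 0)ᵀ = 0. ✓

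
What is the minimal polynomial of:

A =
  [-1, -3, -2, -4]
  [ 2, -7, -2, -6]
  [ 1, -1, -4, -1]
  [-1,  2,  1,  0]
x^2 + 6*x + 9

The characteristic polynomial is χ_A(x) = (x + 3)^4, so the eigenvalues are known. The minimal polynomial is
  m_A(x) = Π_λ (x − λ)^{k_λ}
where k_λ is the size of the *largest* Jordan block for λ (equivalently, the smallest k with (A − λI)^k v = 0 for every generalised eigenvector v of λ).

  λ = -3: largest Jordan block has size 2, contributing (x + 3)^2

So m_A(x) = (x + 3)^2 = x^2 + 6*x + 9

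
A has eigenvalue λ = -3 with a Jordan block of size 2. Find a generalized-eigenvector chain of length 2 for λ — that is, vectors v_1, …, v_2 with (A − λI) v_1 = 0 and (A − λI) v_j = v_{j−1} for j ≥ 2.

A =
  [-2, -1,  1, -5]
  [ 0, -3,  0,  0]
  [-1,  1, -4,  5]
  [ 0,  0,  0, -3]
A Jordan chain for λ = -3 of length 2:
v_1 = (1, 0, -1, 0)ᵀ
v_2 = (1, 0, 0, 0)ᵀ

Let N = A − (-3)·I. We want v_2 with N^2 v_2 = 0 but N^1 v_2 ≠ 0; then v_{j-1} := N · v_j for j = 2, …, 2.

Pick v_2 = (1, 0, 0, 0)ᵀ.
Then v_1 = N · v_2 = (1, 0, -1, 0)ᵀ.

Sanity check: (A − (-3)·I) v_1 = (0, 0, 0, 0)ᵀ = 0. ✓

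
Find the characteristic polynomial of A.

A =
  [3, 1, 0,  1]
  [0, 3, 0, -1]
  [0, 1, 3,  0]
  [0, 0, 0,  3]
x^4 - 12*x^3 + 54*x^2 - 108*x + 81

Expanding det(x·I − A) (e.g. by cofactor expansion or by noting that A is similar to its Jordan form J, which has the same characteristic polynomial as A) gives
  χ_A(x) = x^4 - 12*x^3 + 54*x^2 - 108*x + 81
which factors as (x - 3)^4. The eigenvalues (with algebraic multiplicities) are λ = 3 with multiplicity 4.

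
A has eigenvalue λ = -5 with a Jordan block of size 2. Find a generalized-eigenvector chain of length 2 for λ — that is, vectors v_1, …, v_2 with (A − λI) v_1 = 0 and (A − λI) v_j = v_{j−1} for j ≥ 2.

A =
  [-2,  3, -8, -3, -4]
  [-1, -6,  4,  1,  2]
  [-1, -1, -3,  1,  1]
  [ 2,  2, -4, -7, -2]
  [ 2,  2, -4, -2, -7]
A Jordan chain for λ = -5 of length 2:
v_1 = (3, -1, -1, 2, 2)ᵀ
v_2 = (1, 0, 0, 0, 0)ᵀ

Let N = A − (-5)·I. We want v_2 with N^2 v_2 = 0 but N^1 v_2 ≠ 0; then v_{j-1} := N · v_j for j = 2, …, 2.

Pick v_2 = (1, 0, 0, 0, 0)ᵀ.
Then v_1 = N · v_2 = (3, -1, -1, 2, 2)ᵀ.

Sanity check: (A − (-5)·I) v_1 = (0, 0, 0, 0, 0)ᵀ = 0. ✓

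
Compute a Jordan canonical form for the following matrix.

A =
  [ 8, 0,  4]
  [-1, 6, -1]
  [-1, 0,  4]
J_3(6)

The characteristic polynomial is
  det(x·I − A) = x^3 - 18*x^2 + 108*x - 216 = (x - 6)^3

Eigenvalues and multiplicities (the geometric multiplicity of λ is n − rank(A − λI), which equals the number of Jordan blocks for λ):
  λ = 6: algebraic multiplicity = 3, geometric multiplicity = 1

Determining the block sizes for each eigenvalue:
  λ = 6: one block (gm = 1), so the single block has size am = 3 → block sizes [3]

Assembling the blocks gives a Jordan form
J =
  [6, 1, 0]
  [0, 6, 1]
  [0, 0, 6]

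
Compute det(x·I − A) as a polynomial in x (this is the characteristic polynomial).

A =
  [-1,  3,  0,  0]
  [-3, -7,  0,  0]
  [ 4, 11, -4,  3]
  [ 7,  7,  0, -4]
x^4 + 16*x^3 + 96*x^2 + 256*x + 256

Expanding det(x·I − A) (e.g. by cofactor expansion or by noting that A is similar to its Jordan form J, which has the same characteristic polynomial as A) gives
  χ_A(x) = x^4 + 16*x^3 + 96*x^2 + 256*x + 256
which factors as (x + 4)^4. The eigenvalues (with algebraic multiplicities) are λ = -4 with multiplicity 4.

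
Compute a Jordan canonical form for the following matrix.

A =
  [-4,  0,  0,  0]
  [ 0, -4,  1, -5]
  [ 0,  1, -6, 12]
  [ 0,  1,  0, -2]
J_3(-4) ⊕ J_1(-4)

The characteristic polynomial is
  det(x·I − A) = x^4 + 16*x^3 + 96*x^2 + 256*x + 256 = (x + 4)^4

Eigenvalues and multiplicities (the geometric multiplicity of λ is n − rank(A − λI), which equals the number of Jordan blocks for λ):
  λ = -4: algebraic multiplicity = 4, geometric multiplicity = 2

Determining the block sizes for each eigenvalue:
  λ = -4: with am = 4 and gm = 2, the partition is not yet determined (e.g. several partitions of 4 into 2 parts exist). Let N = A − (-4)·I. Computing rank(N^1) = 2, rank(N^2) = 1, rank(N^3) = 0; the number of blocks of size ≥ j is rank(N^{j−1}) − rank(N^j), giving [2, 1, 1]. So we have 1 block(s) of size 3, 1 block(s) of size 1 → block sizes [3, 1]

Assembling the blocks gives a Jordan form
J =
  [-4,  1,  0,  0]
  [ 0, -4,  1,  0]
  [ 0,  0, -4,  0]
  [ 0,  0,  0, -4]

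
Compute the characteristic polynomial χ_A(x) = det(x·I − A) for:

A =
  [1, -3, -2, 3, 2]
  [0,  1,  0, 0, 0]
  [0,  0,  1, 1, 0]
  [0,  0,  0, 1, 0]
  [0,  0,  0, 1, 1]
x^5 - 5*x^4 + 10*x^3 - 10*x^2 + 5*x - 1

Expanding det(x·I − A) (e.g. by cofactor expansion or by noting that A is similar to its Jordan form J, which has the same characteristic polynomial as A) gives
  χ_A(x) = x^5 - 5*x^4 + 10*x^3 - 10*x^2 + 5*x - 1
which factors as (x - 1)^5. The eigenvalues (with algebraic multiplicities) are λ = 1 with multiplicity 5.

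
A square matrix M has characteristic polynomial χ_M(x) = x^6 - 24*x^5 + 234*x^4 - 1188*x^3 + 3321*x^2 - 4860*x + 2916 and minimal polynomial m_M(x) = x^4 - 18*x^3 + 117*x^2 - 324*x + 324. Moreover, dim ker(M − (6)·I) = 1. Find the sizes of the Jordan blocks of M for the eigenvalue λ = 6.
Block sizes for λ = 6: [2]

Step 1 — from the characteristic polynomial, algebraic multiplicity of λ = 6 is 2. From dim ker(M − (6)·I) = 1, there are exactly 1 Jordan blocks for λ = 6.
Step 2 — from the minimal polynomial, the factor (x − 6)^2 tells us the largest block for λ = 6 has size 2.
Step 3 — with total size 2, 1 blocks, and largest block 2, the block sizes (in nonincreasing order) are [2].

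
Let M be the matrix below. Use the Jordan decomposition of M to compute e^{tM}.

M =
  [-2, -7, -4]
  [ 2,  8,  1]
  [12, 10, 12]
e^{tM} =
  [t^2*exp(6*t) - 8*t*exp(6*t) + exp(6*t), t^2*exp(6*t) - 7*t*exp(6*t), t^2*exp(6*t)/2 - 4*t*exp(6*t)]
  [2*t*exp(6*t), 2*t*exp(6*t) + exp(6*t), t*exp(6*t)]
  [-2*t^2*exp(6*t) + 12*t*exp(6*t), -2*t^2*exp(6*t) + 10*t*exp(6*t), -t^2*exp(6*t) + 6*t*exp(6*t) + exp(6*t)]

Strategy: write M = P · J · P⁻¹ where J is a Jordan canonical form, so e^{tM} = P · e^{tJ} · P⁻¹, and e^{tJ} can be computed block-by-block.

M has Jordan form
J =
  [6, 1, 0]
  [0, 6, 1]
  [0, 0, 6]
(up to reordering of blocks).

Per-block formulas:
  For a 3×3 Jordan block J_3(6): exp(t · J_3(6)) = e^(6t)·(I + t·N + (t^2/2)·N^2), where N is the 3×3 nilpotent shift.

After assembling e^{tJ} and conjugating by P, we get:

e^{tM} =
  [t^2*exp(6*t) - 8*t*exp(6*t) + exp(6*t), t^2*exp(6*t) - 7*t*exp(6*t), t^2*exp(6*t)/2 - 4*t*exp(6*t)]
  [2*t*exp(6*t), 2*t*exp(6*t) + exp(6*t), t*exp(6*t)]
  [-2*t^2*exp(6*t) + 12*t*exp(6*t), -2*t^2*exp(6*t) + 10*t*exp(6*t), -t^2*exp(6*t) + 6*t*exp(6*t) + exp(6*t)]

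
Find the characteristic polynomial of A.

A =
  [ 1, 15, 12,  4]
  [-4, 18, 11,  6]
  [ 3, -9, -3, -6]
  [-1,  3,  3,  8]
x^4 - 24*x^3 + 216*x^2 - 864*x + 1296

Expanding det(x·I − A) (e.g. by cofactor expansion or by noting that A is similar to its Jordan form J, which has the same characteristic polynomial as A) gives
  χ_A(x) = x^4 - 24*x^3 + 216*x^2 - 864*x + 1296
which factors as (x - 6)^4. The eigenvalues (with algebraic multiplicities) are λ = 6 with multiplicity 4.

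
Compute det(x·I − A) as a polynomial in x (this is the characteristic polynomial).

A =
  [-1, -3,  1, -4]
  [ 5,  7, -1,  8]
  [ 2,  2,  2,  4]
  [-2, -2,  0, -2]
x^4 - 6*x^3 + 12*x^2 - 8*x

Expanding det(x·I − A) (e.g. by cofactor expansion or by noting that A is similar to its Jordan form J, which has the same characteristic polynomial as A) gives
  χ_A(x) = x^4 - 6*x^3 + 12*x^2 - 8*x
which factors as x*(x - 2)^3. The eigenvalues (with algebraic multiplicities) are λ = 0 with multiplicity 1, λ = 2 with multiplicity 3.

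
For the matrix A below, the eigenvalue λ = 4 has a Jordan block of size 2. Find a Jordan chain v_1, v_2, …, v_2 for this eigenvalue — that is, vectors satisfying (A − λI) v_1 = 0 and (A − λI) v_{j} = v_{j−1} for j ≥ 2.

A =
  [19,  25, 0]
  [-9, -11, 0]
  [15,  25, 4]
A Jordan chain for λ = 4 of length 2:
v_1 = (15, -9, 15)ᵀ
v_2 = (1, 0, 0)ᵀ

Let N = A − (4)·I. We want v_2 with N^2 v_2 = 0 but N^1 v_2 ≠ 0; then v_{j-1} := N · v_j for j = 2, …, 2.

Pick v_2 = (1, 0, 0)ᵀ.
Then v_1 = N · v_2 = (15, -9, 15)ᵀ.

Sanity check: (A − (4)·I) v_1 = (0, 0, 0)ᵀ = 0. ✓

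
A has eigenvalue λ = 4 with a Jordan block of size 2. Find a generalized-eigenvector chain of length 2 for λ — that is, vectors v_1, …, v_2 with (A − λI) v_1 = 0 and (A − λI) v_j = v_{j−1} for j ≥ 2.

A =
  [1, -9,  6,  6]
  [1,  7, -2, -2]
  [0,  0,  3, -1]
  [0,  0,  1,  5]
A Jordan chain for λ = 4 of length 2:
v_1 = (-3, 1, 0, 0)ᵀ
v_2 = (1, 0, 0, 0)ᵀ

Let N = A − (4)·I. We want v_2 with N^2 v_2 = 0 but N^1 v_2 ≠ 0; then v_{j-1} := N · v_j for j = 2, …, 2.

Pick v_2 = (1, 0, 0, 0)ᵀ.
Then v_1 = N · v_2 = (-3, 1, 0, 0)ᵀ.

Sanity check: (A − (4)·I) v_1 = (0, 0, 0, 0)ᵀ = 0. ✓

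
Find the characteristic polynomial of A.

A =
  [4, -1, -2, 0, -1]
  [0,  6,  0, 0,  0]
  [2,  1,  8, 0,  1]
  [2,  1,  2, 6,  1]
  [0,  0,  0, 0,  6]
x^5 - 30*x^4 + 360*x^3 - 2160*x^2 + 6480*x - 7776

Expanding det(x·I − A) (e.g. by cofactor expansion or by noting that A is similar to its Jordan form J, which has the same characteristic polynomial as A) gives
  χ_A(x) = x^5 - 30*x^4 + 360*x^3 - 2160*x^2 + 6480*x - 7776
which factors as (x - 6)^5. The eigenvalues (with algebraic multiplicities) are λ = 6 with multiplicity 5.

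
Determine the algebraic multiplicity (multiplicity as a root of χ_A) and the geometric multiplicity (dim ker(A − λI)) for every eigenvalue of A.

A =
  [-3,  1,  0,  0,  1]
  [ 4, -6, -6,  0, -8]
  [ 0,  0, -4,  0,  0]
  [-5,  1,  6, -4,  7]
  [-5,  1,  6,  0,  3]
λ = -4: alg = 4, geom = 3; λ = 2: alg = 1, geom = 1

Step 1 — factor the characteristic polynomial to read off the algebraic multiplicities:
  χ_A(x) = (x - 2)*(x + 4)^4

Step 2 — compute geometric multiplicities via the rank-nullity identity g(λ) = n − rank(A − λI):
  rank(A − (-4)·I) = 2, so dim ker(A − (-4)·I) = n − 2 = 3
  rank(A − (2)·I) = 4, so dim ker(A − (2)·I) = n − 4 = 1

Summary:
  λ = -4: algebraic multiplicity = 4, geometric multiplicity = 3
  λ = 2: algebraic multiplicity = 1, geometric multiplicity = 1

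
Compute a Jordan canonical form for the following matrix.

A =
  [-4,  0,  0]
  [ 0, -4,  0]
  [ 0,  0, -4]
J_1(-4) ⊕ J_1(-4) ⊕ J_1(-4)

The characteristic polynomial is
  det(x·I − A) = x^3 + 12*x^2 + 48*x + 64 = (x + 4)^3

Eigenvalues and multiplicities (the geometric multiplicity of λ is n − rank(A − λI), which equals the number of Jordan blocks for λ):
  λ = -4: algebraic multiplicity = 3, geometric multiplicity = 3

Determining the block sizes for each eigenvalue:
  λ = -4: gm = am = 3, so every block has size 1 → block sizes [1, 1, 1]

Assembling the blocks gives a Jordan form
J =
  [-4,  0,  0]
  [ 0, -4,  0]
  [ 0,  0, -4]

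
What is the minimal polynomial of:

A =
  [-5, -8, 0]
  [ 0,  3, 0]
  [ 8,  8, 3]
x^2 + 2*x - 15

The characteristic polynomial is χ_A(x) = (x - 3)^2*(x + 5), so the eigenvalues are known. The minimal polynomial is
  m_A(x) = Π_λ (x − λ)^{k_λ}
where k_λ is the size of the *largest* Jordan block for λ (equivalently, the smallest k with (A − λI)^k v = 0 for every generalised eigenvector v of λ).

  λ = -5: largest Jordan block has size 1, contributing (x + 5)
  λ = 3: largest Jordan block has size 1, contributing (x − 3)

So m_A(x) = (x - 3)*(x + 5) = x^2 + 2*x - 15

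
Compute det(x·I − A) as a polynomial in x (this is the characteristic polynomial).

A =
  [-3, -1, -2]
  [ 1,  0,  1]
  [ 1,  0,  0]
x^3 + 3*x^2 + 3*x + 1

Expanding det(x·I − A) (e.g. by cofactor expansion or by noting that A is similar to its Jordan form J, which has the same characteristic polynomial as A) gives
  χ_A(x) = x^3 + 3*x^2 + 3*x + 1
which factors as (x + 1)^3. The eigenvalues (with algebraic multiplicities) are λ = -1 with multiplicity 3.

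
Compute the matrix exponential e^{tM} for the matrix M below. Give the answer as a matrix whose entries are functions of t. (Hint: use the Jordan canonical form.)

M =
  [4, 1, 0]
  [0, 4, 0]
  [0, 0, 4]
e^{tM} =
  [exp(4*t), t*exp(4*t), 0]
  [0, exp(4*t), 0]
  [0, 0, exp(4*t)]

Strategy: write M = P · J · P⁻¹ where J is a Jordan canonical form, so e^{tM} = P · e^{tJ} · P⁻¹, and e^{tJ} can be computed block-by-block.

M has Jordan form
J =
  [4, 1, 0]
  [0, 4, 0]
  [0, 0, 4]
(up to reordering of blocks).

Per-block formulas:
  For a 1×1 block at λ = 4: exp(t · [4]) = [e^(4t)].
  For a 2×2 Jordan block J_2(4): exp(t · J_2(4)) = e^(4t)·(I + t·N), where N is the 2×2 nilpotent shift.

After assembling e^{tJ} and conjugating by P, we get:

e^{tM} =
  [exp(4*t), t*exp(4*t), 0]
  [0, exp(4*t), 0]
  [0, 0, exp(4*t)]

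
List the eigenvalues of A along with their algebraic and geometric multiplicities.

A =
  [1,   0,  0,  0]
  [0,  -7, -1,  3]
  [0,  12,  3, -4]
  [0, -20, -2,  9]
λ = 1: alg = 3, geom = 2; λ = 3: alg = 1, geom = 1

Step 1 — factor the characteristic polynomial to read off the algebraic multiplicities:
  χ_A(x) = (x - 3)*(x - 1)^3

Step 2 — compute geometric multiplicities via the rank-nullity identity g(λ) = n − rank(A − λI):
  rank(A − (1)·I) = 2, so dim ker(A − (1)·I) = n − 2 = 2
  rank(A − (3)·I) = 3, so dim ker(A − (3)·I) = n − 3 = 1

Summary:
  λ = 1: algebraic multiplicity = 3, geometric multiplicity = 2
  λ = 3: algebraic multiplicity = 1, geometric multiplicity = 1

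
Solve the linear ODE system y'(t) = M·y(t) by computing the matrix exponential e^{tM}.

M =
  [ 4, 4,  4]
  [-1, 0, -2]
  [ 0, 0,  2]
e^{tM} =
  [2*t*exp(2*t) + exp(2*t), 4*t*exp(2*t), 4*t*exp(2*t)]
  [-t*exp(2*t), -2*t*exp(2*t) + exp(2*t), -2*t*exp(2*t)]
  [0, 0, exp(2*t)]

Strategy: write M = P · J · P⁻¹ where J is a Jordan canonical form, so e^{tM} = P · e^{tJ} · P⁻¹, and e^{tJ} can be computed block-by-block.

M has Jordan form
J =
  [2, 1, 0]
  [0, 2, 0]
  [0, 0, 2]
(up to reordering of blocks).

Per-block formulas:
  For a 2×2 Jordan block J_2(2): exp(t · J_2(2)) = e^(2t)·(I + t·N), where N is the 2×2 nilpotent shift.
  For a 1×1 block at λ = 2: exp(t · [2]) = [e^(2t)].

After assembling e^{tJ} and conjugating by P, we get:

e^{tM} =
  [2*t*exp(2*t) + exp(2*t), 4*t*exp(2*t), 4*t*exp(2*t)]
  [-t*exp(2*t), -2*t*exp(2*t) + exp(2*t), -2*t*exp(2*t)]
  [0, 0, exp(2*t)]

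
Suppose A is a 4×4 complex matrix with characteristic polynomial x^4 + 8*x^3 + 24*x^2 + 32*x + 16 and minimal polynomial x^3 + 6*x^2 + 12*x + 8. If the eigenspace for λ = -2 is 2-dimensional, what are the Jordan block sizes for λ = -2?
Block sizes for λ = -2: [3, 1]

Step 1 — from the characteristic polynomial, algebraic multiplicity of λ = -2 is 4. From dim ker(A − (-2)·I) = 2, there are exactly 2 Jordan blocks for λ = -2.
Step 2 — from the minimal polynomial, the factor (x + 2)^3 tells us the largest block for λ = -2 has size 3.
Step 3 — with total size 4, 2 blocks, and largest block 3, the block sizes (in nonincreasing order) are [3, 1].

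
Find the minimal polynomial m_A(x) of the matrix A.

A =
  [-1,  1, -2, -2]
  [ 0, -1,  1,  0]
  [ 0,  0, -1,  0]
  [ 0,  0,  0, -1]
x^3 + 3*x^2 + 3*x + 1

The characteristic polynomial is χ_A(x) = (x + 1)^4, so the eigenvalues are known. The minimal polynomial is
  m_A(x) = Π_λ (x − λ)^{k_λ}
where k_λ is the size of the *largest* Jordan block for λ (equivalently, the smallest k with (A − λI)^k v = 0 for every generalised eigenvector v of λ).

  λ = -1: largest Jordan block has size 3, contributing (x + 1)^3

So m_A(x) = (x + 1)^3 = x^3 + 3*x^2 + 3*x + 1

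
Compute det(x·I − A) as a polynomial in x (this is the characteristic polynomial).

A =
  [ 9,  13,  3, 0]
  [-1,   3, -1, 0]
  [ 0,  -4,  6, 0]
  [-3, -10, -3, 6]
x^4 - 24*x^3 + 216*x^2 - 864*x + 1296

Expanding det(x·I − A) (e.g. by cofactor expansion or by noting that A is similar to its Jordan form J, which has the same characteristic polynomial as A) gives
  χ_A(x) = x^4 - 24*x^3 + 216*x^2 - 864*x + 1296
which factors as (x - 6)^4. The eigenvalues (with algebraic multiplicities) are λ = 6 with multiplicity 4.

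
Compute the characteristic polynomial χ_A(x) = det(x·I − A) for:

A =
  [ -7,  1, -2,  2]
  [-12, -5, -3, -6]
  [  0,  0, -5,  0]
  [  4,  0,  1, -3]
x^4 + 20*x^3 + 150*x^2 + 500*x + 625

Expanding det(x·I − A) (e.g. by cofactor expansion or by noting that A is similar to its Jordan form J, which has the same characteristic polynomial as A) gives
  χ_A(x) = x^4 + 20*x^3 + 150*x^2 + 500*x + 625
which factors as (x + 5)^4. The eigenvalues (with algebraic multiplicities) are λ = -5 with multiplicity 4.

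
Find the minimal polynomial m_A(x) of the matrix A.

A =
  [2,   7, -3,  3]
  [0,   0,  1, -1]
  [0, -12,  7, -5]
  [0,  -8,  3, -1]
x^3 - 6*x^2 + 12*x - 8

The characteristic polynomial is χ_A(x) = (x - 2)^4, so the eigenvalues are known. The minimal polynomial is
  m_A(x) = Π_λ (x − λ)^{k_λ}
where k_λ is the size of the *largest* Jordan block for λ (equivalently, the smallest k with (A − λI)^k v = 0 for every generalised eigenvector v of λ).

  λ = 2: largest Jordan block has size 3, contributing (x − 2)^3

So m_A(x) = (x - 2)^3 = x^3 - 6*x^2 + 12*x - 8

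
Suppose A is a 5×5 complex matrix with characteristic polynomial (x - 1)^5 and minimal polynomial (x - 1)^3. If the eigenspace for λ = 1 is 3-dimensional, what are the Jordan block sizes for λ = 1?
Block sizes for λ = 1: [3, 1, 1]

Step 1 — from the characteristic polynomial, algebraic multiplicity of λ = 1 is 5. From dim ker(A − (1)·I) = 3, there are exactly 3 Jordan blocks for λ = 1.
Step 2 — from the minimal polynomial, the factor (x − 1)^3 tells us the largest block for λ = 1 has size 3.
Step 3 — with total size 5, 3 blocks, and largest block 3, the block sizes (in nonincreasing order) are [3, 1, 1].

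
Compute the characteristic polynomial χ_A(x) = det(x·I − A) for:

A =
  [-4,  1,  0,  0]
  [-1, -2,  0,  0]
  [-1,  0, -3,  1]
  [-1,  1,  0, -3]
x^4 + 12*x^3 + 54*x^2 + 108*x + 81

Expanding det(x·I − A) (e.g. by cofactor expansion or by noting that A is similar to its Jordan form J, which has the same characteristic polynomial as A) gives
  χ_A(x) = x^4 + 12*x^3 + 54*x^2 + 108*x + 81
which factors as (x + 3)^4. The eigenvalues (with algebraic multiplicities) are λ = -3 with multiplicity 4.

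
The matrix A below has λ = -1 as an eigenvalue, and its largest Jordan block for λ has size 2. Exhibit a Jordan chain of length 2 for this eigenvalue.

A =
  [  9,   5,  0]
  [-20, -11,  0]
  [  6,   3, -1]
A Jordan chain for λ = -1 of length 2:
v_1 = (10, -20, 6)ᵀ
v_2 = (1, 0, 0)ᵀ

Let N = A − (-1)·I. We want v_2 with N^2 v_2 = 0 but N^1 v_2 ≠ 0; then v_{j-1} := N · v_j for j = 2, …, 2.

Pick v_2 = (1, 0, 0)ᵀ.
Then v_1 = N · v_2 = (10, -20, 6)ᵀ.

Sanity check: (A − (-1)·I) v_1 = (0, 0, 0)ᵀ = 0. ✓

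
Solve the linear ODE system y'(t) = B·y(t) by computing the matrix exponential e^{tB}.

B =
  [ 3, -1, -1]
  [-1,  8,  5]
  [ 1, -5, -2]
e^{tB} =
  [exp(3*t), -t*exp(3*t), -t*exp(3*t)]
  [-t*exp(3*t), t^2*exp(3*t)/2 + 5*t*exp(3*t) + exp(3*t), t^2*exp(3*t)/2 + 5*t*exp(3*t)]
  [t*exp(3*t), -t^2*exp(3*t)/2 - 5*t*exp(3*t), -t^2*exp(3*t)/2 - 5*t*exp(3*t) + exp(3*t)]

Strategy: write B = P · J · P⁻¹ where J is a Jordan canonical form, so e^{tB} = P · e^{tJ} · P⁻¹, and e^{tJ} can be computed block-by-block.

B has Jordan form
J =
  [3, 1, 0]
  [0, 3, 1]
  [0, 0, 3]
(up to reordering of blocks).

Per-block formulas:
  For a 3×3 Jordan block J_3(3): exp(t · J_3(3)) = e^(3t)·(I + t·N + (t^2/2)·N^2), where N is the 3×3 nilpotent shift.

After assembling e^{tJ} and conjugating by P, we get:

e^{tB} =
  [exp(3*t), -t*exp(3*t), -t*exp(3*t)]
  [-t*exp(3*t), t^2*exp(3*t)/2 + 5*t*exp(3*t) + exp(3*t), t^2*exp(3*t)/2 + 5*t*exp(3*t)]
  [t*exp(3*t), -t^2*exp(3*t)/2 - 5*t*exp(3*t), -t^2*exp(3*t)/2 - 5*t*exp(3*t) + exp(3*t)]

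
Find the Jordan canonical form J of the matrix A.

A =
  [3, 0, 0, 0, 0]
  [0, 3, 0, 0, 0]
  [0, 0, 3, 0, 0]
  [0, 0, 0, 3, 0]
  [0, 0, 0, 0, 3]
J_1(3) ⊕ J_1(3) ⊕ J_1(3) ⊕ J_1(3) ⊕ J_1(3)

The characteristic polynomial is
  det(x·I − A) = x^5 - 15*x^4 + 90*x^3 - 270*x^2 + 405*x - 243 = (x - 3)^5

Eigenvalues and multiplicities (the geometric multiplicity of λ is n − rank(A − λI), which equals the number of Jordan blocks for λ):
  λ = 3: algebraic multiplicity = 5, geometric multiplicity = 5

Determining the block sizes for each eigenvalue:
  λ = 3: gm = am = 5, so every block has size 1 → block sizes [1, 1, 1, 1, 1]

Assembling the blocks gives a Jordan form
J =
  [3, 0, 0, 0, 0]
  [0, 3, 0, 0, 0]
  [0, 0, 3, 0, 0]
  [0, 0, 0, 3, 0]
  [0, 0, 0, 0, 3]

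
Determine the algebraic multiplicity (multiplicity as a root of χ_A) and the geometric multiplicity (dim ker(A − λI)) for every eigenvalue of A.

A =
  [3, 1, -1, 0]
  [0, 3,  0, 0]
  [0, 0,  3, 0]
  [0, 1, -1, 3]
λ = 3: alg = 4, geom = 3

Step 1 — factor the characteristic polynomial to read off the algebraic multiplicities:
  χ_A(x) = (x - 3)^4

Step 2 — compute geometric multiplicities via the rank-nullity identity g(λ) = n − rank(A − λI):
  rank(A − (3)·I) = 1, so dim ker(A − (3)·I) = n − 1 = 3

Summary:
  λ = 3: algebraic multiplicity = 4, geometric multiplicity = 3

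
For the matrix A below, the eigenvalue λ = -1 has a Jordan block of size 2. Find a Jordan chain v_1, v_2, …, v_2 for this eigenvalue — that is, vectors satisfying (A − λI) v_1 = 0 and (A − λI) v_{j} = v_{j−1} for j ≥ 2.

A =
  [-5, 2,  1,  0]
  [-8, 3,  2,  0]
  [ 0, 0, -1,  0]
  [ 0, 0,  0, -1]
A Jordan chain for λ = -1 of length 2:
v_1 = (-4, -8, 0, 0)ᵀ
v_2 = (1, 0, 0, 0)ᵀ

Let N = A − (-1)·I. We want v_2 with N^2 v_2 = 0 but N^1 v_2 ≠ 0; then v_{j-1} := N · v_j for j = 2, …, 2.

Pick v_2 = (1, 0, 0, 0)ᵀ.
Then v_1 = N · v_2 = (-4, -8, 0, 0)ᵀ.

Sanity check: (A − (-1)·I) v_1 = (0, 0, 0, 0)ᵀ = 0. ✓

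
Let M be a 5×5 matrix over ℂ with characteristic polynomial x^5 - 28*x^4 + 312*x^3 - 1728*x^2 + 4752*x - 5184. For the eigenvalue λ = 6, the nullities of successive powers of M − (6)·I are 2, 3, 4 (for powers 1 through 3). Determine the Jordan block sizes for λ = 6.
Block sizes for λ = 6: [3, 1]

From the dimensions of kernels of powers, the number of Jordan blocks of size at least j is d_j − d_{j−1} where d_j = dim ker(N^j) (with d_0 = 0). Computing the differences gives [2, 1, 1].
The number of blocks of size exactly k is (#blocks of size ≥ k) − (#blocks of size ≥ k + 1), so the partition is: 1 block(s) of size 1, 1 block(s) of size 3.
In nonincreasing order the block sizes are [3, 1].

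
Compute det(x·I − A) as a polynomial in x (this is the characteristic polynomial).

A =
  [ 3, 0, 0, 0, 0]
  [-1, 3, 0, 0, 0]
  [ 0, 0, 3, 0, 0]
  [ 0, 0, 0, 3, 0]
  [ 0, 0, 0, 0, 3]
x^5 - 15*x^4 + 90*x^3 - 270*x^2 + 405*x - 243

Expanding det(x·I − A) (e.g. by cofactor expansion or by noting that A is similar to its Jordan form J, which has the same characteristic polynomial as A) gives
  χ_A(x) = x^5 - 15*x^4 + 90*x^3 - 270*x^2 + 405*x - 243
which factors as (x - 3)^5. The eigenvalues (with algebraic multiplicities) are λ = 3 with multiplicity 5.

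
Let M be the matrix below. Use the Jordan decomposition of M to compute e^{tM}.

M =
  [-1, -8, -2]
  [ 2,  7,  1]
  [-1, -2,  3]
e^{tM} =
  [t^2*exp(3*t) - 4*t*exp(3*t) + exp(3*t), 2*t^2*exp(3*t) - 8*t*exp(3*t), -2*t*exp(3*t)]
  [-t^2*exp(3*t)/2 + 2*t*exp(3*t), -t^2*exp(3*t) + 4*t*exp(3*t) + exp(3*t), t*exp(3*t)]
  [-t*exp(3*t), -2*t*exp(3*t), exp(3*t)]

Strategy: write M = P · J · P⁻¹ where J is a Jordan canonical form, so e^{tM} = P · e^{tJ} · P⁻¹, and e^{tJ} can be computed block-by-block.

M has Jordan form
J =
  [3, 1, 0]
  [0, 3, 1]
  [0, 0, 3]
(up to reordering of blocks).

Per-block formulas:
  For a 3×3 Jordan block J_3(3): exp(t · J_3(3)) = e^(3t)·(I + t·N + (t^2/2)·N^2), where N is the 3×3 nilpotent shift.

After assembling e^{tJ} and conjugating by P, we get:

e^{tM} =
  [t^2*exp(3*t) - 4*t*exp(3*t) + exp(3*t), 2*t^2*exp(3*t) - 8*t*exp(3*t), -2*t*exp(3*t)]
  [-t^2*exp(3*t)/2 + 2*t*exp(3*t), -t^2*exp(3*t) + 4*t*exp(3*t) + exp(3*t), t*exp(3*t)]
  [-t*exp(3*t), -2*t*exp(3*t), exp(3*t)]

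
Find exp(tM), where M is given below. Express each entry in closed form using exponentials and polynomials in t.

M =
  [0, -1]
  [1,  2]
e^{tM} =
  [-t*exp(t) + exp(t), -t*exp(t)]
  [t*exp(t), t*exp(t) + exp(t)]

Strategy: write M = P · J · P⁻¹ where J is a Jordan canonical form, so e^{tM} = P · e^{tJ} · P⁻¹, and e^{tJ} can be computed block-by-block.

M has Jordan form
J =
  [1, 1]
  [0, 1]
(up to reordering of blocks).

Per-block formulas:
  For a 2×2 Jordan block J_2(1): exp(t · J_2(1)) = e^(1t)·(I + t·N), where N is the 2×2 nilpotent shift.

After assembling e^{tJ} and conjugating by P, we get:

e^{tM} =
  [-t*exp(t) + exp(t), -t*exp(t)]
  [t*exp(t), t*exp(t) + exp(t)]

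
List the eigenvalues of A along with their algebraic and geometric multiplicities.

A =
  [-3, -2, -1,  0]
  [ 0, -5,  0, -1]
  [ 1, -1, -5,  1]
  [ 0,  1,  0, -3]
λ = -4: alg = 4, geom = 2

Step 1 — factor the characteristic polynomial to read off the algebraic multiplicities:
  χ_A(x) = (x + 4)^4

Step 2 — compute geometric multiplicities via the rank-nullity identity g(λ) = n − rank(A − λI):
  rank(A − (-4)·I) = 2, so dim ker(A − (-4)·I) = n − 2 = 2

Summary:
  λ = -4: algebraic multiplicity = 4, geometric multiplicity = 2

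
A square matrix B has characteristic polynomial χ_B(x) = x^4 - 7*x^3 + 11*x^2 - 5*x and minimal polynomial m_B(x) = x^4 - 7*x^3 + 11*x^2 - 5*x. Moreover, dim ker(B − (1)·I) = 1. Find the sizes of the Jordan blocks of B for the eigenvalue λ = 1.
Block sizes for λ = 1: [2]

Step 1 — from the characteristic polynomial, algebraic multiplicity of λ = 1 is 2. From dim ker(B − (1)·I) = 1, there are exactly 1 Jordan blocks for λ = 1.
Step 2 — from the minimal polynomial, the factor (x − 1)^2 tells us the largest block for λ = 1 has size 2.
Step 3 — with total size 2, 1 blocks, and largest block 2, the block sizes (in nonincreasing order) are [2].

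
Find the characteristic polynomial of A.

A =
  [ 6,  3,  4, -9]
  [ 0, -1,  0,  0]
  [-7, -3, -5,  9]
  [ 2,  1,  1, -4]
x^4 + 4*x^3 + 6*x^2 + 4*x + 1

Expanding det(x·I − A) (e.g. by cofactor expansion or by noting that A is similar to its Jordan form J, which has the same characteristic polynomial as A) gives
  χ_A(x) = x^4 + 4*x^3 + 6*x^2 + 4*x + 1
which factors as (x + 1)^4. The eigenvalues (with algebraic multiplicities) are λ = -1 with multiplicity 4.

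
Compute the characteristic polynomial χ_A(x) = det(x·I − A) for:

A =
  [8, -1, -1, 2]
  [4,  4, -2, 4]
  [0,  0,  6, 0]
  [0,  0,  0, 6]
x^4 - 24*x^3 + 216*x^2 - 864*x + 1296

Expanding det(x·I − A) (e.g. by cofactor expansion or by noting that A is similar to its Jordan form J, which has the same characteristic polynomial as A) gives
  χ_A(x) = x^4 - 24*x^3 + 216*x^2 - 864*x + 1296
which factors as (x - 6)^4. The eigenvalues (with algebraic multiplicities) are λ = 6 with multiplicity 4.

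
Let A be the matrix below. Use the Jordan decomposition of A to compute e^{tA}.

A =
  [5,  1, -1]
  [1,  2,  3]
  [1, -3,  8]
e^{tA} =
  [exp(5*t), t*exp(5*t), -t*exp(5*t)]
  [t*exp(5*t), t^2*exp(5*t)/2 - 3*t*exp(5*t) + exp(5*t), -t^2*exp(5*t)/2 + 3*t*exp(5*t)]
  [t*exp(5*t), t^2*exp(5*t)/2 - 3*t*exp(5*t), -t^2*exp(5*t)/2 + 3*t*exp(5*t) + exp(5*t)]

Strategy: write A = P · J · P⁻¹ where J is a Jordan canonical form, so e^{tA} = P · e^{tJ} · P⁻¹, and e^{tJ} can be computed block-by-block.

A has Jordan form
J =
  [5, 1, 0]
  [0, 5, 1]
  [0, 0, 5]
(up to reordering of blocks).

Per-block formulas:
  For a 3×3 Jordan block J_3(5): exp(t · J_3(5)) = e^(5t)·(I + t·N + (t^2/2)·N^2), where N is the 3×3 nilpotent shift.

After assembling e^{tJ} and conjugating by P, we get:

e^{tA} =
  [exp(5*t), t*exp(5*t), -t*exp(5*t)]
  [t*exp(5*t), t^2*exp(5*t)/2 - 3*t*exp(5*t) + exp(5*t), -t^2*exp(5*t)/2 + 3*t*exp(5*t)]
  [t*exp(5*t), t^2*exp(5*t)/2 - 3*t*exp(5*t), -t^2*exp(5*t)/2 + 3*t*exp(5*t) + exp(5*t)]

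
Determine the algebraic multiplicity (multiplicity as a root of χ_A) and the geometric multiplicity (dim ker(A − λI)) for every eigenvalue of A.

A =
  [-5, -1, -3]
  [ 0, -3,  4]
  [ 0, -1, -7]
λ = -5: alg = 3, geom = 1

Step 1 — factor the characteristic polynomial to read off the algebraic multiplicities:
  χ_A(x) = (x + 5)^3

Step 2 — compute geometric multiplicities via the rank-nullity identity g(λ) = n − rank(A − λI):
  rank(A − (-5)·I) = 2, so dim ker(A − (-5)·I) = n − 2 = 1

Summary:
  λ = -5: algebraic multiplicity = 3, geometric multiplicity = 1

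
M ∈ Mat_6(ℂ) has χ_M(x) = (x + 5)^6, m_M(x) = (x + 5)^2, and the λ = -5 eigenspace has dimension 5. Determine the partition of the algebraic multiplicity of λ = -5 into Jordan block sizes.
Block sizes for λ = -5: [2, 1, 1, 1, 1]

Step 1 — from the characteristic polynomial, algebraic multiplicity of λ = -5 is 6. From dim ker(M − (-5)·I) = 5, there are exactly 5 Jordan blocks for λ = -5.
Step 2 — from the minimal polynomial, the factor (x + 5)^2 tells us the largest block for λ = -5 has size 2.
Step 3 — with total size 6, 5 blocks, and largest block 2, the block sizes (in nonincreasing order) are [2, 1, 1, 1, 1].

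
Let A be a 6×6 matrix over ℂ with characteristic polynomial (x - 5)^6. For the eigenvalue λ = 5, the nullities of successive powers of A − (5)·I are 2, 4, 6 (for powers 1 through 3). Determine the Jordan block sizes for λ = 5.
Block sizes for λ = 5: [3, 3]

From the dimensions of kernels of powers, the number of Jordan blocks of size at least j is d_j − d_{j−1} where d_j = dim ker(N^j) (with d_0 = 0). Computing the differences gives [2, 2, 2].
The number of blocks of size exactly k is (#blocks of size ≥ k) − (#blocks of size ≥ k + 1), so the partition is: 2 block(s) of size 3.
In nonincreasing order the block sizes are [3, 3].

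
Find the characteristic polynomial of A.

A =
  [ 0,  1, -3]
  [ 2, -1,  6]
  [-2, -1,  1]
x^3 - 3*x + 2

Expanding det(x·I − A) (e.g. by cofactor expansion or by noting that A is similar to its Jordan form J, which has the same characteristic polynomial as A) gives
  χ_A(x) = x^3 - 3*x + 2
which factors as (x - 1)^2*(x + 2). The eigenvalues (with algebraic multiplicities) are λ = -2 with multiplicity 1, λ = 1 with multiplicity 2.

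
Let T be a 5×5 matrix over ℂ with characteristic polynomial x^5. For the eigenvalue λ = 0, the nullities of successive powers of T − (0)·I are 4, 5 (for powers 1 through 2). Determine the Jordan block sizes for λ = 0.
Block sizes for λ = 0: [2, 1, 1, 1]

From the dimensions of kernels of powers, the number of Jordan blocks of size at least j is d_j − d_{j−1} where d_j = dim ker(N^j) (with d_0 = 0). Computing the differences gives [4, 1].
The number of blocks of size exactly k is (#blocks of size ≥ k) − (#blocks of size ≥ k + 1), so the partition is: 3 block(s) of size 1, 1 block(s) of size 2.
In nonincreasing order the block sizes are [2, 1, 1, 1].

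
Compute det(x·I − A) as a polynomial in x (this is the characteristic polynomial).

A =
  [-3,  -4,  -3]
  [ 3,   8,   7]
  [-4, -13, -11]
x^3 + 6*x^2 + 12*x + 8

Expanding det(x·I − A) (e.g. by cofactor expansion or by noting that A is similar to its Jordan form J, which has the same characteristic polynomial as A) gives
  χ_A(x) = x^3 + 6*x^2 + 12*x + 8
which factors as (x + 2)^3. The eigenvalues (with algebraic multiplicities) are λ = -2 with multiplicity 3.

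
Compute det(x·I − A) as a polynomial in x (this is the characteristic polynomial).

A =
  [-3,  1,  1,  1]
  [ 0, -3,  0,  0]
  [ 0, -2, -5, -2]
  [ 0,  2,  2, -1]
x^4 + 12*x^3 + 54*x^2 + 108*x + 81

Expanding det(x·I − A) (e.g. by cofactor expansion or by noting that A is similar to its Jordan form J, which has the same characteristic polynomial as A) gives
  χ_A(x) = x^4 + 12*x^3 + 54*x^2 + 108*x + 81
which factors as (x + 3)^4. The eigenvalues (with algebraic multiplicities) are λ = -3 with multiplicity 4.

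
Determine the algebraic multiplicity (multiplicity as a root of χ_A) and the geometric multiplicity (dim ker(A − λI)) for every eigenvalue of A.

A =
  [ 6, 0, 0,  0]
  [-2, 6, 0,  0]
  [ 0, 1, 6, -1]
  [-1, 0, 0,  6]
λ = 6: alg = 4, geom = 2

Step 1 — factor the characteristic polynomial to read off the algebraic multiplicities:
  χ_A(x) = (x - 6)^4

Step 2 — compute geometric multiplicities via the rank-nullity identity g(λ) = n − rank(A − λI):
  rank(A − (6)·I) = 2, so dim ker(A − (6)·I) = n − 2 = 2

Summary:
  λ = 6: algebraic multiplicity = 4, geometric multiplicity = 2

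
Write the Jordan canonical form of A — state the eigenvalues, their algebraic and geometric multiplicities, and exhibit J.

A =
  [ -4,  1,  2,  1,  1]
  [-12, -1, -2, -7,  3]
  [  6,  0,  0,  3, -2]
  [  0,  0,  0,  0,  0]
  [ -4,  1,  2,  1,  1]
J_2(-2) ⊕ J_2(0) ⊕ J_1(0)

The characteristic polynomial is
  det(x·I − A) = x^5 + 4*x^4 + 4*x^3 = x^3*(x + 2)^2

Eigenvalues and multiplicities (the geometric multiplicity of λ is n − rank(A − λI), which equals the number of Jordan blocks for λ):
  λ = -2: algebraic multiplicity = 2, geometric multiplicity = 1
  λ = 0: algebraic multiplicity = 3, geometric multiplicity = 2

Determining the block sizes for each eigenvalue:
  λ = -2: one block (gm = 1), so the single block has size am = 2 → block sizes [2]
  λ = 0: 2 blocks summing to 3 forces exactly one block of size 2 and the rest size 1 → block sizes [2, 1]

Assembling the blocks gives a Jordan form
J =
  [-2,  1, 0, 0, 0]
  [ 0, -2, 0, 0, 0]
  [ 0,  0, 0, 1, 0]
  [ 0,  0, 0, 0, 0]
  [ 0,  0, 0, 0, 0]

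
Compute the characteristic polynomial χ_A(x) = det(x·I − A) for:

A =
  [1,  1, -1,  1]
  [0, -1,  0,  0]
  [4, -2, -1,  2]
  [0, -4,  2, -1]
x^4 + 2*x^3 - 2*x - 1

Expanding det(x·I − A) (e.g. by cofactor expansion or by noting that A is similar to its Jordan form J, which has the same characteristic polynomial as A) gives
  χ_A(x) = x^4 + 2*x^3 - 2*x - 1
which factors as (x - 1)*(x + 1)^3. The eigenvalues (with algebraic multiplicities) are λ = -1 with multiplicity 3, λ = 1 with multiplicity 1.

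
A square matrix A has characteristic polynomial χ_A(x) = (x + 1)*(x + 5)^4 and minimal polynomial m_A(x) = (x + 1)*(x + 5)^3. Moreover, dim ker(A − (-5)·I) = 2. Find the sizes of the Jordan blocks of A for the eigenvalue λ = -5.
Block sizes for λ = -5: [3, 1]

Step 1 — from the characteristic polynomial, algebraic multiplicity of λ = -5 is 4. From dim ker(A − (-5)·I) = 2, there are exactly 2 Jordan blocks for λ = -5.
Step 2 — from the minimal polynomial, the factor (x + 5)^3 tells us the largest block for λ = -5 has size 3.
Step 3 — with total size 4, 2 blocks, and largest block 3, the block sizes (in nonincreasing order) are [3, 1].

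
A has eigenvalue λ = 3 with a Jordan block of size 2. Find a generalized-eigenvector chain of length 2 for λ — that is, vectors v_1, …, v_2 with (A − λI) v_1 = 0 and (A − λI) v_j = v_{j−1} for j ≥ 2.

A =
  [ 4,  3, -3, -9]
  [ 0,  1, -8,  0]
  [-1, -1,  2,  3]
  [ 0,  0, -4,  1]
A Jordan chain for λ = 3 of length 2:
v_1 = (6, 8, -2, 4)ᵀ
v_2 = (3, 0, -1, 0)ᵀ

Let N = A − (3)·I. We want v_2 with N^2 v_2 = 0 but N^1 v_2 ≠ 0; then v_{j-1} := N · v_j for j = 2, …, 2.

Pick v_2 = (3, 0, -1, 0)ᵀ.
Then v_1 = N · v_2 = (6, 8, -2, 4)ᵀ.

Sanity check: (A − (3)·I) v_1 = (0, 0, 0, 0)ᵀ = 0. ✓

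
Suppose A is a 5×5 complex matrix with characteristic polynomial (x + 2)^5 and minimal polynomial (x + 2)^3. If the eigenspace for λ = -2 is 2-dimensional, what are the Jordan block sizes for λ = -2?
Block sizes for λ = -2: [3, 2]

Step 1 — from the characteristic polynomial, algebraic multiplicity of λ = -2 is 5. From dim ker(A − (-2)·I) = 2, there are exactly 2 Jordan blocks for λ = -2.
Step 2 — from the minimal polynomial, the factor (x + 2)^3 tells us the largest block for λ = -2 has size 3.
Step 3 — with total size 5, 2 blocks, and largest block 3, the block sizes (in nonincreasing order) are [3, 2].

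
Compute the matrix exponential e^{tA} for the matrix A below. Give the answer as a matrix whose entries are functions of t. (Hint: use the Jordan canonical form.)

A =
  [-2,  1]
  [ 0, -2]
e^{tA} =
  [exp(-2*t), t*exp(-2*t)]
  [0, exp(-2*t)]

Strategy: write A = P · J · P⁻¹ where J is a Jordan canonical form, so e^{tA} = P · e^{tJ} · P⁻¹, and e^{tJ} can be computed block-by-block.

A has Jordan form
J =
  [-2,  1]
  [ 0, -2]
(up to reordering of blocks).

Per-block formulas:
  For a 2×2 Jordan block J_2(-2): exp(t · J_2(-2)) = e^(-2t)·(I + t·N), where N is the 2×2 nilpotent shift.

After assembling e^{tJ} and conjugating by P, we get:

e^{tA} =
  [exp(-2*t), t*exp(-2*t)]
  [0, exp(-2*t)]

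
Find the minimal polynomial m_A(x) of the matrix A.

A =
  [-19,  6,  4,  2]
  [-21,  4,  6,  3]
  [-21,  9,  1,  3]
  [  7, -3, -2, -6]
x^2 + 10*x + 25

The characteristic polynomial is χ_A(x) = (x + 5)^4, so the eigenvalues are known. The minimal polynomial is
  m_A(x) = Π_λ (x − λ)^{k_λ}
where k_λ is the size of the *largest* Jordan block for λ (equivalently, the smallest k with (A − λI)^k v = 0 for every generalised eigenvector v of λ).

  λ = -5: largest Jordan block has size 2, contributing (x + 5)^2

So m_A(x) = (x + 5)^2 = x^2 + 10*x + 25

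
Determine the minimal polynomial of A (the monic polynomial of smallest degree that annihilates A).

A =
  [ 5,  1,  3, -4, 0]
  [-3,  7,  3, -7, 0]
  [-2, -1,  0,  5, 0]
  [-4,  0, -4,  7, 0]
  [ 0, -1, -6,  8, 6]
x^5 - 25*x^4 + 249*x^3 - 1235*x^2 + 3050*x - 3000

The characteristic polynomial is χ_A(x) = (x - 6)*(x - 5)^3*(x - 4), so the eigenvalues are known. The minimal polynomial is
  m_A(x) = Π_λ (x − λ)^{k_λ}
where k_λ is the size of the *largest* Jordan block for λ (equivalently, the smallest k with (A − λI)^k v = 0 for every generalised eigenvector v of λ).

  λ = 4: largest Jordan block has size 1, contributing (x − 4)
  λ = 5: largest Jordan block has size 3, contributing (x − 5)^3
  λ = 6: largest Jordan block has size 1, contributing (x − 6)

So m_A(x) = (x - 6)*(x - 5)^3*(x - 4) = x^5 - 25*x^4 + 249*x^3 - 1235*x^2 + 3050*x - 3000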